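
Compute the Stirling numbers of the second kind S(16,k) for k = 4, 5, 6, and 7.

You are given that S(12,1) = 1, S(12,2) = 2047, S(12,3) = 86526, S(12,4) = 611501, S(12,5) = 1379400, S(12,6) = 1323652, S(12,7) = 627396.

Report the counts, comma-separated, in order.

r13: T_13,1=1×1+0=1; T_13,2=2×2047+1=4095; T_13,3=3×86526+2047=261625; T_13,4=4×611501+86526=2532530; T_13,5=5×1379400+611501=7508501; T_13,6=6×1323652+1379400=9321312; T_13,7=7×627396+1323652=5715424
r14: T_14,2=2×4095+1=8191; T_14,3=3×261625+4095=788970; T_14,4=4×2532530+261625=10391745; T_14,5=5×7508501+2532530=40075035; T_14,6=6×9321312+7508501=63436373; T_14,7=7×5715424+9321312=49329280
r15: T_15,3=3×788970+8191=2375101; T_15,4=4×10391745+788970=42355950; T_15,5=5×40075035+10391745=210766920; T_15,6=6×63436373+40075035=420693273; T_15,7=7×49329280+63436373=408741333
r16: T_16,4=4×42355950+2375101=171798901; T_16,5=5×210766920+42355950=1096190550; T_16,6=6×420693273+210766920=2734926558; T_16,7=7×408741333+420693273=3281882604
Read S(16,4) = 171798901, S(16,5) = 1096190550, S(16,6) = 2734926558, S(16,7) = 3281882604.

171798901, 1096190550, 2734926558, 3281882604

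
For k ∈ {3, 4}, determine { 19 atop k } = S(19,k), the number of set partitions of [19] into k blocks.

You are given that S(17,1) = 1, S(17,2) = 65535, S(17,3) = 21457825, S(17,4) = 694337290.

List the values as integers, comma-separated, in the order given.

@18  (18,2):65535·2+1→131071, (18,3):21457825·3+65535→64439010, (18,4):694337290·4+21457825→2798806985
@19  (19,3):64439010·3+131071→193448101, (19,4):2798806985·4+64439010→11259666950
Read S(19,3) = 193448101, S(19,4) = 11259666950.

193448101, 11259666950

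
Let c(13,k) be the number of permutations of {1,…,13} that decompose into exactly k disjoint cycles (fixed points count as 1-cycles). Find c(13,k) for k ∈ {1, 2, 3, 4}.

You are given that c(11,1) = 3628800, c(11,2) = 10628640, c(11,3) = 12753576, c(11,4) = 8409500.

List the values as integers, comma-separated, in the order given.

479001600, 1486442880, 1931559552, 1414014888

@12  (12,1):3628800·11+0→39916800, (12,2):10628640·11+3628800→120543840, (12,3):12753576·11+10628640→150917976, (12,4):8409500·11+12753576→105258076
@13  (13,1):39916800·12+0→479001600, (13,2):120543840·12+39916800→1486442880, (13,3):150917976·12+120543840→1931559552, (13,4):105258076·12+150917976→1414014888
Read c(13,1) = 479001600, c(13,2) = 1486442880, c(13,3) = 1931559552, c(13,4) = 1414014888.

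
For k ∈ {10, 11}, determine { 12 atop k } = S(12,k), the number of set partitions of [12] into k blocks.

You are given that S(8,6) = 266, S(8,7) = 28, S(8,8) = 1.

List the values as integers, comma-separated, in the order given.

1705, 66

[9] T[9,7]:7*28+266=462 · T[9,8]:8*1+28=36 · T[9,9]:9*0+1=1
[10] T[10,8]:8*36+462=750 · T[10,9]:9*1+36=45 · T[10,10]:10*0+1=1
[11] T[11,9]:9*45+750=1155 · T[11,10]:10*1+45=55 · T[11,11]:11*0+1=1
[12] T[12,10]:10*55+1155=1705 · T[12,11]:11*1+55=66
Read S(12,10) = 1705, S(12,11) = 66.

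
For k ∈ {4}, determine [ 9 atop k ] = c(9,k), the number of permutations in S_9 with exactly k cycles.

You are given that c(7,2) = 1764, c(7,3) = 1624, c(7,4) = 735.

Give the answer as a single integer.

67284

i=8: T(8,3)=1764+7·1624=13132 | T(8,4)=1624+7·735=6769
i=9: T(9,4)=13132+8·6769=67284
Read c(9,4) = 67284.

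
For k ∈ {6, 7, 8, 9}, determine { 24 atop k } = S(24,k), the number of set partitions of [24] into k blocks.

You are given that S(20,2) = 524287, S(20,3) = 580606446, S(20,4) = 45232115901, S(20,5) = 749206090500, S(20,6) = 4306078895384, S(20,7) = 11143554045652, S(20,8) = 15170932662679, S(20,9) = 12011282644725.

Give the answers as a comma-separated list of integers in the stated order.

i=21: T(21,3)=524287+3·580606446=1742343625 | T(21,4)=580606446+4·45232115901=181509070050 | T(21,5)=45232115901+5·749206090500=3791262568401 | T(21,6)=749206090500+6·4306078895384=26585679462804 | T(21,7)=4306078895384+7·11143554045652=82310957214948 | T(21,8)=11143554045652+8·15170932662679=132511015347084 | T(21,9)=15170932662679+9·12011282644725=123272476465204
i=22: T(22,4)=1742343625+4·181509070050=727778623825 | T(22,5)=181509070050+5·3791262568401=19137821912055 | T(22,6)=3791262568401+6·26585679462804=163305339345225 | T(22,7)=26585679462804+7·82310957214948=602762379967440 | T(22,8)=82310957214948+8·132511015347084=1142399079991620 | T(22,9)=132511015347084+9·123272476465204=1241963303533920
i=23: T(23,5)=727778623825+5·19137821912055=96416888184100 | T(23,6)=19137821912055+6·163305339345225=998969857983405 | T(23,7)=163305339345225+7·602762379967440=4382641999117305 | T(23,8)=602762379967440+8·1142399079991620=9741955019900400 | T(23,9)=1142399079991620+9·1241963303533920=12320068811796900
i=24: T(24,6)=96416888184100+6·998969857983405=6090236036084530 | T(24,7)=998969857983405+7·4382641999117305=31677463851804540 | T(24,8)=4382641999117305+8·9741955019900400=82318282158320505 | T(24,9)=9741955019900400+9·12320068811796900=120622574326072500
Read S(24,6) = 6090236036084530, S(24,7) = 31677463851804540, S(24,8) = 82318282158320505, S(24,9) = 120622574326072500.

6090236036084530, 31677463851804540, 82318282158320505, 120622574326072500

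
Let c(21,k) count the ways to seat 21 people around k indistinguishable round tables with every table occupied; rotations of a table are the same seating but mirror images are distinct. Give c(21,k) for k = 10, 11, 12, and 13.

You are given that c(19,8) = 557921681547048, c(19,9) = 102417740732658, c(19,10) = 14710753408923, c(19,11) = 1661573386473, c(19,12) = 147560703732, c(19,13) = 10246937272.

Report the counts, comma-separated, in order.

row 20: T[20][9]=19·102417740732658+557921681547048=2503858755467550  T[20][10]=19·14710753408923+102417740732658=381922055502195  T[20][11]=19·1661573386473+14710753408923=46280647751910  T[20][12]=19·147560703732+1661573386473=4465226757381  T[20][13]=19·10246937272+147560703732=342252511900
row 21: T[21][10]=20·381922055502195+2503858755467550=10142299865511450  T[21][11]=20·46280647751910+381922055502195=1307535010540395  T[21][12]=20·4465226757381+46280647751910=135585182899530  T[21][13]=20·342252511900+4465226757381=11310276995381
Read c(21,10) = 10142299865511450, c(21,11) = 1307535010540395, c(21,12) = 135585182899530, c(21,13) = 11310276995381.

10142299865511450, 1307535010540395, 135585182899530, 11310276995381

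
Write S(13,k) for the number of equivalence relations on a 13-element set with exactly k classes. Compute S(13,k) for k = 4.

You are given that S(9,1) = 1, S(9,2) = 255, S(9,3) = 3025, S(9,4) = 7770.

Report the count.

2532530

r10: T_10,1=1×1+0=1; T_10,2=2×255+1=511; T_10,3=3×3025+255=9330; T_10,4=4×7770+3025=34105
r11: T_11,2=2×511+1=1023; T_11,3=3×9330+511=28501; T_11,4=4×34105+9330=145750
r12: T_12,3=3×28501+1023=86526; T_12,4=4×145750+28501=611501
r13: T_13,4=4×611501+86526=2532530
Read S(13,4) = 2532530.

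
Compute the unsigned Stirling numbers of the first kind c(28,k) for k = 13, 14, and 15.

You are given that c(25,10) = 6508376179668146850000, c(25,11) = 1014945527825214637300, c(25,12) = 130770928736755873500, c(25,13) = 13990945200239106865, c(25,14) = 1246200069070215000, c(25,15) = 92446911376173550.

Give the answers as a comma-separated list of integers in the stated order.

@26  (26,11):1014945527825214637300·25+6508376179668146850000→31882014375298512782500, (26,12):130770928736755873500·25+1014945527825214637300→4284218746244111474800, (26,13):13990945200239106865·25+130770928736755873500→480544558742733545125, (26,14):1246200069070215000·25+13990945200239106865→45145946926994481865, (26,15):92446911376173550·25+1246200069070215000→3557372853474553750
@27  (27,12):4284218746244111474800·26+31882014375298512782500→143271701777645411127300, (27,13):480544558742733545125·26+4284218746244111474800→16778377273555183648050, (27,14):45145946926994481865·26+480544558742733545125→1654339178844590073615, (27,15):3557372853474553750·26+45145946926994481865→137637641117332879365
@28  (28,13):16778377273555183648050·27+143271701777645411127300→596287888163635369624650, (28,14):1654339178844590073615·27+16778377273555183648050→61445535102359115635655, (28,15):137637641117332879365·27+1654339178844590073615→5370555489012577816470
Read c(28,13) = 596287888163635369624650, c(28,14) = 61445535102359115635655, c(28,15) = 5370555489012577816470.

596287888163635369624650, 61445535102359115635655, 5370555489012577816470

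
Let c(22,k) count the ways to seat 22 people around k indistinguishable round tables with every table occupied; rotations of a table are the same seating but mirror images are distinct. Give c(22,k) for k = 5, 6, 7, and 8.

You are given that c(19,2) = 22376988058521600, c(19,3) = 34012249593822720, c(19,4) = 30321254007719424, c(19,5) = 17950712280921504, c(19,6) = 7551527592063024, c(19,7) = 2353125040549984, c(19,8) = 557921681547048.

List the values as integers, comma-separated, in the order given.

181664979520697076096, 83637381699544802976, 28939583397335447760, 7744654310169576800

r20: T_20,3=19×34012249593822720+22376988058521600=668609730341153280; T_20,4=19×30321254007719424+34012249593822720=610116075740491776; T_20,5=19×17950712280921504+30321254007719424=371384787345228000; T_20,6=19×7551527592063024+17950712280921504=161429736530118960; T_20,7=19×2353125040549984+7551527592063024=52260903362512720; T_20,8=19×557921681547048+2353125040549984=12953636989943896
r21: T_21,4=20×610116075740491776+668609730341153280=12870931245150988800; T_21,5=20×371384787345228000+610116075740491776=8037811822645051776; T_21,6=20×161429736530118960+371384787345228000=3599979517947607200; T_21,7=20×52260903362512720+161429736530118960=1206647803780373360; T_21,8=20×12953636989943896+52260903362512720=311333643161390640
r22: T_22,5=21×8037811822645051776+12870931245150988800=181664979520697076096; T_22,6=21×3599979517947607200+8037811822645051776=83637381699544802976; T_22,7=21×1206647803780373360+3599979517947607200=28939583397335447760; T_22,8=21×311333643161390640+1206647803780373360=7744654310169576800
Read c(22,5) = 181664979520697076096, c(22,6) = 83637381699544802976, c(22,7) = 28939583397335447760, c(22,8) = 7744654310169576800.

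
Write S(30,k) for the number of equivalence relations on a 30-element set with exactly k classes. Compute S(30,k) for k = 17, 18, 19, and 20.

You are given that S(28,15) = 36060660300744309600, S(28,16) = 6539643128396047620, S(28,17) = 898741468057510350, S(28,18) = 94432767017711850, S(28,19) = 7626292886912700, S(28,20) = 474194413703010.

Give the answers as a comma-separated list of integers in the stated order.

@29  (29,16):6539643128396047620·16+36060660300744309600→140694950355081071520, (29,17):898741468057510350·17+6539643128396047620→21818248085373723570, (29,18):94432767017711850·18+898741468057510350→2598531274376323650, (29,19):7626292886912700·19+94432767017711850→239332331869053150, (29,20):474194413703010·20+7626292886912700→17110181160972900
@30  (30,17):21818248085373723570·17+140694950355081071520→511605167806434372210, (30,18):2598531274376323650·18+21818248085373723570→68591811024147549270, (30,19):239332331869053150·19+2598531274376323650→7145845579888333500, (30,20):17110181160972900·20+239332331869053150→581535955088511150
Read S(30,17) = 511605167806434372210, S(30,18) = 68591811024147549270, S(30,19) = 7145845579888333500, S(30,20) = 581535955088511150.

511605167806434372210, 68591811024147549270, 7145845579888333500, 581535955088511150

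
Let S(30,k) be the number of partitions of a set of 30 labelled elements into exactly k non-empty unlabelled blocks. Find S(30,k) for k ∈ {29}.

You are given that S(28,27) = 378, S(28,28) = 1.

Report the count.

[29] T[29,28]:28*1+378=406 · T[29,29]:29*0+1=1
[30] T[30,29]:29*1+406=435
Read S(30,29) = 435.

435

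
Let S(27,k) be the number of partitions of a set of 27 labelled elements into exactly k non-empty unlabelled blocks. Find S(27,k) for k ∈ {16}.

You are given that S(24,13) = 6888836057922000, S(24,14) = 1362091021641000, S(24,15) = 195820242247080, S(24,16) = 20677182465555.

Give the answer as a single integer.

[25] T[25,14]:14*1362091021641000+6888836057922000=25958110360896000 · T[25,15]:15*195820242247080+1362091021641000=4299394655347200 · T[25,16]:16*20677182465555+195820242247080=526655161695960
[26] T[26,15]:15*4299394655347200+25958110360896000=90449030191104000 · T[26,16]:16*526655161695960+4299394655347200=12725877242482560
[27] T[27,16]:16*12725877242482560+90449030191104000=294063066070824960
Read S(27,16) = 294063066070824960.

294063066070824960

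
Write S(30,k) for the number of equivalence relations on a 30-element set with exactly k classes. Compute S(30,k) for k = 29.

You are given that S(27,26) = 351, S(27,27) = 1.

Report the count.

435

[28] T[28,27]:27*1+351=378 · T[28,28]:28*0+1=1
[29] T[29,28]:28*1+378=406 · T[29,29]:29*0+1=1
[30] T[30,29]:29*1+406=435
Read S(30,29) = 435.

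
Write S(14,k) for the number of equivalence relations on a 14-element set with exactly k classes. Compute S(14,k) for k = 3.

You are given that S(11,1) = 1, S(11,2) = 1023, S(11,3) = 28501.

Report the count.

788970

@12  (12,1):1·1+0→1, (12,2):1023·2+1→2047, (12,3):28501·3+1023→86526
@13  (13,2):2047·2+1→4095, (13,3):86526·3+2047→261625
@14  (14,3):261625·3+4095→788970
Read S(14,3) = 788970.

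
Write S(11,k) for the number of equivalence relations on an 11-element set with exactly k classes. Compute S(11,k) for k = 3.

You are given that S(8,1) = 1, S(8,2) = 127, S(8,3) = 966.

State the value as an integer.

28501

i=9: T(9,1)=0+1·1=1 | T(9,2)=1+2·127=255 | T(9,3)=127+3·966=3025
i=10: T(10,2)=1+2·255=511 | T(10,3)=255+3·3025=9330
i=11: T(11,3)=511+3·9330=28501
Read S(11,3) = 28501.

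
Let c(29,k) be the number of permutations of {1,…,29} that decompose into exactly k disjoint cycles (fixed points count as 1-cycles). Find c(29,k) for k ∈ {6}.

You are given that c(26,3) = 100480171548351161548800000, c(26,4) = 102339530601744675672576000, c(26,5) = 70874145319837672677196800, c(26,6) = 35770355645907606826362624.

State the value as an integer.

866422974395414742142363398144

i=27: T(27,4)=100480171548351161548800000+26·102339530601744675672576000=2761307967193712729035776000 | T(27,5)=102339530601744675672576000+26·70874145319837672677196800=1945067308917524165279692800 | T(27,6)=70874145319837672677196800+26·35770355645907606826362624=1000903392113435450162625024
i=28: T(28,5)=2761307967193712729035776000+27·1945067308917524165279692800=55278125307966865191587481600 | T(28,6)=1945067308917524165279692800+27·1000903392113435450162625024=28969458895980281319670568448
i=29: T(29,6)=55278125307966865191587481600+28·28969458895980281319670568448=866422974395414742142363398144
Read c(29,6) = 866422974395414742142363398144.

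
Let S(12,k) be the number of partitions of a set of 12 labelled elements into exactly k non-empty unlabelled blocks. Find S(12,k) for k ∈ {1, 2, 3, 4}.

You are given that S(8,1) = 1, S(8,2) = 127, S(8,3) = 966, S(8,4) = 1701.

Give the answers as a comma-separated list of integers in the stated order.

row 9: T[9][1]=1·1+0=1  T[9][2]=2·127+1=255  T[9][3]=3·966+127=3025  T[9][4]=4·1701+966=7770
row 10: T[10][1]=1·1+0=1  T[10][2]=2·255+1=511  T[10][3]=3·3025+255=9330  T[10][4]=4·7770+3025=34105
row 11: T[11][1]=1·1+0=1  T[11][2]=2·511+1=1023  T[11][3]=3·9330+511=28501  T[11][4]=4·34105+9330=145750
row 12: T[12][1]=1·1+0=1  T[12][2]=2·1023+1=2047  T[12][3]=3·28501+1023=86526  T[12][4]=4·145750+28501=611501
Read S(12,1) = 1, S(12,2) = 2047, S(12,3) = 86526, S(12,4) = 611501.

1, 2047, 86526, 611501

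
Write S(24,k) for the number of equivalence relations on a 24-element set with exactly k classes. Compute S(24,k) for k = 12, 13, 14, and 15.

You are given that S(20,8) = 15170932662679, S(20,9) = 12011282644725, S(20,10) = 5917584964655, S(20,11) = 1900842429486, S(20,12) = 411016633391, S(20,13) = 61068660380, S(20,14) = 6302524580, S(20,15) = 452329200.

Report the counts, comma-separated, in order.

i=21: T(21,9)=15170932662679+9·12011282644725=123272476465204 | T(21,10)=12011282644725+10·5917584964655=71187132291275 | T(21,11)=5917584964655+11·1900842429486=26826851689001 | T(21,12)=1900842429486+12·411016633391=6833042030178 | T(21,13)=411016633391+13·61068660380=1204909218331 | T(21,14)=61068660380+14·6302524580=149304004500 | T(21,15)=6302524580+15·452329200=13087462580
i=22: T(22,10)=123272476465204+10·71187132291275=835143799377954 | T(22,11)=71187132291275+11·26826851689001=366282500870286 | T(22,12)=26826851689001+12·6833042030178=108823356051137 | T(22,13)=6833042030178+13·1204909218331=22496861868481 | T(22,14)=1204909218331+14·149304004500=3295165281331 | T(22,15)=149304004500+15·13087462580=345615943200
i=23: T(23,11)=835143799377954+11·366282500870286=4864251308951100 | T(23,12)=366282500870286+12·108823356051137=1672162773483930 | T(23,13)=108823356051137+13·22496861868481=401282560341390 | T(23,14)=22496861868481+14·3295165281331=68629175807115 | T(23,15)=3295165281331+15·345615943200=8479404429331
i=24: T(24,12)=4864251308951100+12·1672162773483930=24930204590758260 | T(24,13)=1672162773483930+13·401282560341390=6888836057922000 | T(24,14)=401282560341390+14·68629175807115=1362091021641000 | T(24,15)=68629175807115+15·8479404429331=195820242247080
Read S(24,12) = 24930204590758260, S(24,13) = 6888836057922000, S(24,14) = 1362091021641000, S(24,15) = 195820242247080.

24930204590758260, 6888836057922000, 1362091021641000, 195820242247080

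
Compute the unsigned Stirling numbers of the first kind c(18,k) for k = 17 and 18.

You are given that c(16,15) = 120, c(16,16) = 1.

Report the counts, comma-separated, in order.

153, 1

i=17: T(17,16)=120+16·1=136 | T(17,17)=1+16·0=1
i=18: T(18,17)=136+17·1=153 | T(18,18)=1+17·0=1
Read c(18,17) = 153, c(18,18) = 1.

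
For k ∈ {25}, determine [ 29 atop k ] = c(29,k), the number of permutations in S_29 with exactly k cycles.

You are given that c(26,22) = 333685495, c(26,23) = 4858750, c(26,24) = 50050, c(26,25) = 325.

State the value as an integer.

[27] T[27,23]:26*4858750+333685495=460012995 · T[27,24]:26*50050+4858750=6160050 · T[27,25]:26*325+50050=58500
[28] T[28,24]:27*6160050+460012995=626334345 · T[28,25]:27*58500+6160050=7739550
[29] T[29,25]:28*7739550+626334345=843041745
Read c(29,25) = 843041745.

843041745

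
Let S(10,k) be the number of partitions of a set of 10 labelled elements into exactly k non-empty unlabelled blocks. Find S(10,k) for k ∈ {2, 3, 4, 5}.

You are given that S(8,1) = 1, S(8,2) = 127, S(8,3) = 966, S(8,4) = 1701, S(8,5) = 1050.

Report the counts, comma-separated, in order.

r9: T_9,1=1×1+0=1; T_9,2=2×127+1=255; T_9,3=3×966+127=3025; T_9,4=4×1701+966=7770; T_9,5=5×1050+1701=6951
r10: T_10,2=2×255+1=511; T_10,3=3×3025+255=9330; T_10,4=4×7770+3025=34105; T_10,5=5×6951+7770=42525
Read S(10,2) = 511, S(10,3) = 9330, S(10,4) = 34105, S(10,5) = 42525.

511, 9330, 34105, 42525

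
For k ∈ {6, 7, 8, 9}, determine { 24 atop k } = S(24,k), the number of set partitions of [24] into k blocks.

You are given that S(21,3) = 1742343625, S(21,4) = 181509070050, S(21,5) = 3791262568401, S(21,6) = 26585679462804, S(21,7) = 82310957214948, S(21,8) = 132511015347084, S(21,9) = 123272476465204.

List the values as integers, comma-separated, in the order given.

row 22: T[22][4]=4·181509070050+1742343625=727778623825  T[22][5]=5·3791262568401+181509070050=19137821912055  T[22][6]=6·26585679462804+3791262568401=163305339345225  T[22][7]=7·82310957214948+26585679462804=602762379967440  T[22][8]=8·132511015347084+82310957214948=1142399079991620  T[22][9]=9·123272476465204+132511015347084=1241963303533920
row 23: T[23][5]=5·19137821912055+727778623825=96416888184100  T[23][6]=6·163305339345225+19137821912055=998969857983405  T[23][7]=7·602762379967440+163305339345225=4382641999117305  T[23][8]=8·1142399079991620+602762379967440=9741955019900400  T[23][9]=9·1241963303533920+1142399079991620=12320068811796900
row 24: T[24][6]=6·998969857983405+96416888184100=6090236036084530  T[24][7]=7·4382641999117305+998969857983405=31677463851804540  T[24][8]=8·9741955019900400+4382641999117305=82318282158320505  T[24][9]=9·12320068811796900+9741955019900400=120622574326072500
Read S(24,6) = 6090236036084530, S(24,7) = 31677463851804540, S(24,8) = 82318282158320505, S(24,9) = 120622574326072500.

6090236036084530, 31677463851804540, 82318282158320505, 120622574326072500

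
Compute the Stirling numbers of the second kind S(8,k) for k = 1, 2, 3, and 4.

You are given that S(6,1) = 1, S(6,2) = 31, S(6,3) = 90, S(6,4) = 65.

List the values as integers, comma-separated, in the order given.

row 7: T[7][1]=1·1+0=1  T[7][2]=2·31+1=63  T[7][3]=3·90+31=301  T[7][4]=4·65+90=350
row 8: T[8][1]=1·1+0=1  T[8][2]=2·63+1=127  T[8][3]=3·301+63=966  T[8][4]=4·350+301=1701
Read S(8,1) = 1, S(8,2) = 127, S(8,3) = 966, S(8,4) = 1701.

1, 127, 966, 1701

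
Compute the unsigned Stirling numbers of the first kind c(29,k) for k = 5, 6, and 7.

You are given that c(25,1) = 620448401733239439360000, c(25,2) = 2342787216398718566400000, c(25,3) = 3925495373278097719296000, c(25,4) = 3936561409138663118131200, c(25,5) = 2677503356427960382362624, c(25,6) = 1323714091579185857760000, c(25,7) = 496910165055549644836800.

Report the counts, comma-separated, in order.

@26  (26,2):2342787216398718566400000·25+620448401733239439360000→59190128811701203599360000, (26,3):3925495373278097719296000·25+2342787216398718566400000→100480171548351161548800000, (26,4):3936561409138663118131200·25+3925495373278097719296000→102339530601744675672576000, (26,5):2677503356427960382362624·25+3936561409138663118131200→70874145319837672677196800, (26,6):1323714091579185857760000·25+2677503356427960382362624→35770355645907606826362624, (26,7):496910165055549644836800·25+1323714091579185857760000→13746468217967926978680000
@27  (27,3):100480171548351161548800000·26+59190128811701203599360000→2671674589068831403868160000, (27,4):102339530601744675672576000·26+100480171548351161548800000→2761307967193712729035776000, (27,5):70874145319837672677196800·26+102339530601744675672576000→1945067308917524165279692800, (27,6):35770355645907606826362624·26+70874145319837672677196800→1000903392113435450162625024, (27,7):13746468217967926978680000·26+35770355645907606826362624→393178529313073708272042624
@28  (28,4):2761307967193712729035776000·27+2671674589068831403868160000→77226989703299075087834112000, (28,5):1945067308917524165279692800·27+2761307967193712729035776000→55278125307966865191587481600, (28,6):1000903392113435450162625024·27+1945067308917524165279692800→28969458895980281319670568448, (28,7):393178529313073708272042624·27+1000903392113435450162625024→11616723683566425573507775872
@29  (29,5):55278125307966865191587481600·28+77226989703299075087834112000→1625014498326371300452283596800, (29,6):28969458895980281319670568448·28+55278125307966865191587481600→866422974395414742142363398144, (29,7):11616723683566425573507775872·28+28969458895980281319670568448→354237722035840197377888292864
Read c(29,5) = 1625014498326371300452283596800, c(29,6) = 866422974395414742142363398144, c(29,7) = 354237722035840197377888292864.

1625014498326371300452283596800, 866422974395414742142363398144, 354237722035840197377888292864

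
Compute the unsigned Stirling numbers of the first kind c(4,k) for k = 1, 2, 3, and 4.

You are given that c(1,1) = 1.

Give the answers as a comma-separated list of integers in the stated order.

6, 11, 6, 1

i=2: T(2,1)=0+1·1=1 | T(2,2)=1+1·0=1
i=3: T(3,1)=0+2·1=2 | T(3,2)=1+2·1=3 | T(3,3)=1+2·0=1
i=4: T(4,1)=0+3·2=6 | T(4,2)=2+3·3=11 | T(4,3)=3+3·1=6 | T(4,4)=1+3·0=1
Read c(4,1) = 6, c(4,2) = 11, c(4,3) = 6, c(4,4) = 1.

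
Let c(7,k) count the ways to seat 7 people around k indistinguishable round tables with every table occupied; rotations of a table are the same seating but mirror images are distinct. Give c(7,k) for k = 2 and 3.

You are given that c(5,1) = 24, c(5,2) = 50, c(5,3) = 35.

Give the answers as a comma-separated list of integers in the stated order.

r6: T_6,1=5×24+0=120; T_6,2=5×50+24=274; T_6,3=5×35+50=225
r7: T_7,2=6×274+120=1764; T_7,3=6×225+274=1624
Read c(7,2) = 1764, c(7,3) = 1624.

1764, 1624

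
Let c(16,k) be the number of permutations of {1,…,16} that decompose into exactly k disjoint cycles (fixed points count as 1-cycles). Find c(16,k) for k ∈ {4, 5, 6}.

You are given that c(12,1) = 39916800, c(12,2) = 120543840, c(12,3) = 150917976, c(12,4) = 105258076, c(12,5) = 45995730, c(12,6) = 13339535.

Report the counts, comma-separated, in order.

5056995703824, 2706813345600, 1009672107080

r13: T_13,1=12×39916800+0=479001600; T_13,2=12×120543840+39916800=1486442880; T_13,3=12×150917976+120543840=1931559552; T_13,4=12×105258076+150917976=1414014888; T_13,5=12×45995730+105258076=657206836; T_13,6=12×13339535+45995730=206070150
r14: T_14,2=13×1486442880+479001600=19802759040; T_14,3=13×1931559552+1486442880=26596717056; T_14,4=13×1414014888+1931559552=20313753096; T_14,5=13×657206836+1414014888=9957703756; T_14,6=13×206070150+657206836=3336118786
r15: T_15,3=14×26596717056+19802759040=392156797824; T_15,4=14×20313753096+26596717056=310989260400; T_15,5=14×9957703756+20313753096=159721605680; T_15,6=14×3336118786+9957703756=56663366760
r16: T_16,4=15×310989260400+392156797824=5056995703824; T_16,5=15×159721605680+310989260400=2706813345600; T_16,6=15×56663366760+159721605680=1009672107080
Read c(16,4) = 5056995703824, c(16,5) = 2706813345600, c(16,6) = 1009672107080.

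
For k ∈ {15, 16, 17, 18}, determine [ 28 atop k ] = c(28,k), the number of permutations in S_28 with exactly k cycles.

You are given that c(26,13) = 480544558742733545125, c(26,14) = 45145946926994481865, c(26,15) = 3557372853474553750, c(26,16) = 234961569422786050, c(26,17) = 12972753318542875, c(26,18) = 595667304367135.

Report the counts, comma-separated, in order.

5370555489012577816470, 398629729895941637715, 25117208862499312650, 1340675942971287195

i=27: T(27,14)=480544558742733545125+26·45145946926994481865=1654339178844590073615 | T(27,15)=45145946926994481865+26·3557372853474553750=137637641117332879365 | T(27,16)=3557372853474553750+26·234961569422786050=9666373658466991050 | T(27,17)=234961569422786050+26·12972753318542875=572253155704900800 | T(27,18)=12972753318542875+26·595667304367135=28460103232088385
i=28: T(28,15)=1654339178844590073615+27·137637641117332879365=5370555489012577816470 | T(28,16)=137637641117332879365+27·9666373658466991050=398629729895941637715 | T(28,17)=9666373658466991050+27·572253155704900800=25117208862499312650 | T(28,18)=572253155704900800+27·28460103232088385=1340675942971287195
Read c(28,15) = 5370555489012577816470, c(28,16) = 398629729895941637715, c(28,17) = 25117208862499312650, c(28,18) = 1340675942971287195.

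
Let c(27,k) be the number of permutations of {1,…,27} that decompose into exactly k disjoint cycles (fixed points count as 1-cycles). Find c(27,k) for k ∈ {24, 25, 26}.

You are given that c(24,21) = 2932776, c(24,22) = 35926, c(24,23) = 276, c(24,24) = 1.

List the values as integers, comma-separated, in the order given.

r25: T_25,22=24×35926+2932776=3795000; T_25,23=24×276+35926=42550; T_25,24=24×1+276=300; T_25,25=24×0+1=1
r26: T_26,23=25×42550+3795000=4858750; T_26,24=25×300+42550=50050; T_26,25=25×1+300=325; T_26,26=25×0+1=1
r27: T_27,24=26×50050+4858750=6160050; T_27,25=26×325+50050=58500; T_27,26=26×1+325=351
Read c(27,24) = 6160050, c(27,25) = 58500, c(27,26) = 351.

6160050, 58500, 351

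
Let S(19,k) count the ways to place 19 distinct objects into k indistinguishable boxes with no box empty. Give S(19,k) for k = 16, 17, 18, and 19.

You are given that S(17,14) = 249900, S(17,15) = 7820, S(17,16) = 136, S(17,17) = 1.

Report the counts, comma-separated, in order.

527136, 12597, 171, 1

i=18: T(18,15)=249900+15·7820=367200 | T(18,16)=7820+16·136=9996 | T(18,17)=136+17·1=153 | T(18,18)=1+18·0=1
i=19: T(19,16)=367200+16·9996=527136 | T(19,17)=9996+17·153=12597 | T(19,18)=153+18·1=171 | T(19,19)=1+19·0=1
Read S(19,16) = 527136, S(19,17) = 12597, S(19,18) = 171, S(19,19) = 1.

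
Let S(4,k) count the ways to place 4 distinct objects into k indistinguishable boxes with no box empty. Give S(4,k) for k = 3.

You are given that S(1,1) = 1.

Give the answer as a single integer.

@2  (2,1):1·1+0→1, (2,2):0·2+1→1
@3  (3,2):1·2+1→3, (3,3):0·3+1→1
@4  (4,3):1·3+3→6
Read S(4,3) = 6.

6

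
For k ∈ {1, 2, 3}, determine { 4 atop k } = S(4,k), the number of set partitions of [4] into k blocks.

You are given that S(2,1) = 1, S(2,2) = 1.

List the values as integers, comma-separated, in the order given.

r3: T_3,1=1×1+0=1; T_3,2=2×1+1=3; T_3,3=3×0+1=1
r4: T_4,1=1×1+0=1; T_4,2=2×3+1=7; T_4,3=3×1+3=6
Read S(4,1) = 1, S(4,2) = 7, S(4,3) = 6.

1, 7, 6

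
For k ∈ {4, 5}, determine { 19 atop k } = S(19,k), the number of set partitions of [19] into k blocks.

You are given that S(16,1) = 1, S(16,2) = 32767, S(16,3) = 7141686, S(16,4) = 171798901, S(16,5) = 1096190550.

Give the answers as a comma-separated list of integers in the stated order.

r17: T_17,2=2×32767+1=65535; T_17,3=3×7141686+32767=21457825; T_17,4=4×171798901+7141686=694337290; T_17,5=5×1096190550+171798901=5652751651
r18: T_18,3=3×21457825+65535=64439010; T_18,4=4×694337290+21457825=2798806985; T_18,5=5×5652751651+694337290=28958095545
r19: T_19,4=4×2798806985+64439010=11259666950; T_19,5=5×28958095545+2798806985=147589284710
Read S(19,4) = 11259666950, S(19,5) = 147589284710.

11259666950, 147589284710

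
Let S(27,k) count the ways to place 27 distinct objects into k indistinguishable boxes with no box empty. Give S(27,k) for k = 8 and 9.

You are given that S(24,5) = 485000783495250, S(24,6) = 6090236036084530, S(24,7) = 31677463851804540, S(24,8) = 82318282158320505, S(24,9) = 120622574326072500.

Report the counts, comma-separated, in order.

i=25: T(25,6)=485000783495250+6·6090236036084530=37026417000002430 | T(25,7)=6090236036084530+7·31677463851804540=227832482998716310 | T(25,8)=31677463851804540+8·82318282158320505=690223721118368580 | T(25,9)=82318282158320505+9·120622574326072500=1167921451092973005
i=26: T(26,7)=37026417000002430+7·227832482998716310=1631853797991016600 | T(26,8)=227832482998716310+8·690223721118368580=5749622251945664950 | T(26,9)=690223721118368580+9·1167921451092973005=11201516780955125625
i=27: T(27,8)=1631853797991016600+8·5749622251945664950=47628831813556336200 | T(27,9)=5749622251945664950+9·11201516780955125625=106563273280541795575
Read S(27,8) = 47628831813556336200, S(27,9) = 106563273280541795575.

47628831813556336200, 106563273280541795575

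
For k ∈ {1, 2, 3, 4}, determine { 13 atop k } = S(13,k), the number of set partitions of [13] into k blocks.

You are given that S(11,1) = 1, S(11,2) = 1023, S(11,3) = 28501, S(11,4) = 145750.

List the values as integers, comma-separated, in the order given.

1, 4095, 261625, 2532530

i=12: T(12,1)=0+1·1=1 | T(12,2)=1+2·1023=2047 | T(12,3)=1023+3·28501=86526 | T(12,4)=28501+4·145750=611501
i=13: T(13,1)=0+1·1=1 | T(13,2)=1+2·2047=4095 | T(13,3)=2047+3·86526=261625 | T(13,4)=86526+4·611501=2532530
Read S(13,1) = 1, S(13,2) = 4095, S(13,3) = 261625, S(13,4) = 2532530.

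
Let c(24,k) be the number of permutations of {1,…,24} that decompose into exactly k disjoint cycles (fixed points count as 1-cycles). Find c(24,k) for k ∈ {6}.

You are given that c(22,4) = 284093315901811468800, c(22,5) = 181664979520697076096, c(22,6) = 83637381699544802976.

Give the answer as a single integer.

50779532534302850198976

[23] T[23,5]:22*181664979520697076096+284093315901811468800=4280722865357147142912 · T[23,6]:22*83637381699544802976+181664979520697076096=2021687376910682741568
[24] T[24,6]:23*2021687376910682741568+4280722865357147142912=50779532534302850198976
Read c(24,6) = 50779532534302850198976.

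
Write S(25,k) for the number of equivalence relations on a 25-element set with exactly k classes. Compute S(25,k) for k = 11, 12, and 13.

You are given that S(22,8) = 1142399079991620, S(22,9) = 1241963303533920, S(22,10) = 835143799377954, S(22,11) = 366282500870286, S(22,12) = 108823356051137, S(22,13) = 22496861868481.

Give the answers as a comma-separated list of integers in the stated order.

@23  (23,9):1241963303533920·9+1142399079991620→12320068811796900, (23,10):835143799377954·10+1241963303533920→9593401297313460, (23,11):366282500870286·11+835143799377954→4864251308951100, (23,12):108823356051137·12+366282500870286→1672162773483930, (23,13):22496861868481·13+108823356051137→401282560341390
@24  (24,10):9593401297313460·10+12320068811796900→108254081784931500, (24,11):4864251308951100·11+9593401297313460→63100165695775560, (24,12):1672162773483930·12+4864251308951100→24930204590758260, (24,13):401282560341390·13+1672162773483930→6888836057922000
@25  (25,11):63100165695775560·11+108254081784931500→802355904438462660, (25,12):24930204590758260·12+63100165695775560→362262620784874680, (25,13):6888836057922000·13+24930204590758260→114485073343744260
Read S(25,11) = 802355904438462660, S(25,12) = 362262620784874680, S(25,13) = 114485073343744260.

802355904438462660, 362262620784874680, 114485073343744260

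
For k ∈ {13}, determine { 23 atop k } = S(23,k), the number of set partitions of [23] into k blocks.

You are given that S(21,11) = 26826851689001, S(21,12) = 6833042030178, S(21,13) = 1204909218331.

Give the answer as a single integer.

@22  (22,12):6833042030178·12+26826851689001→108823356051137, (22,13):1204909218331·13+6833042030178→22496861868481
@23  (23,13):22496861868481·13+108823356051137→401282560341390
Read S(23,13) = 401282560341390.

401282560341390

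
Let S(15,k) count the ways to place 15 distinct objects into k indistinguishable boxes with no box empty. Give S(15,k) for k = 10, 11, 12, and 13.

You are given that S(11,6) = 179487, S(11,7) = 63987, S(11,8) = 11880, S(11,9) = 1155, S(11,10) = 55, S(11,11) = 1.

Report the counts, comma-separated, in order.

i=12: T(12,7)=179487+7·63987=627396 | T(12,8)=63987+8·11880=159027 | T(12,9)=11880+9·1155=22275 | T(12,10)=1155+10·55=1705 | T(12,11)=55+11·1=66 | T(12,12)=1+12·0=1
i=13: T(13,8)=627396+8·159027=1899612 | T(13,9)=159027+9·22275=359502 | T(13,10)=22275+10·1705=39325 | T(13,11)=1705+11·66=2431 | T(13,12)=66+12·1=78 | T(13,13)=1+13·0=1
i=14: T(14,9)=1899612+9·359502=5135130 | T(14,10)=359502+10·39325=752752 | T(14,11)=39325+11·2431=66066 | T(14,12)=2431+12·78=3367 | T(14,13)=78+13·1=91
i=15: T(15,10)=5135130+10·752752=12662650 | T(15,11)=752752+11·66066=1479478 | T(15,12)=66066+12·3367=106470 | T(15,13)=3367+13·91=4550
Read S(15,10) = 12662650, S(15,11) = 1479478, S(15,12) = 106470, S(15,13) = 4550.

12662650, 1479478, 106470, 4550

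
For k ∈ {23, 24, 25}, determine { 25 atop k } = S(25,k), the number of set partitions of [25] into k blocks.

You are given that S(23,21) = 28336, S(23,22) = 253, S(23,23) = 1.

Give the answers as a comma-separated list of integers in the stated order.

40250, 300, 1

[24] T[24,22]:22*253+28336=33902 · T[24,23]:23*1+253=276 · T[24,24]:24*0+1=1
[25] T[25,23]:23*276+33902=40250 · T[25,24]:24*1+276=300 · T[25,25]:25*0+1=1
Read S(25,23) = 40250, S(25,24) = 300, S(25,25) = 1.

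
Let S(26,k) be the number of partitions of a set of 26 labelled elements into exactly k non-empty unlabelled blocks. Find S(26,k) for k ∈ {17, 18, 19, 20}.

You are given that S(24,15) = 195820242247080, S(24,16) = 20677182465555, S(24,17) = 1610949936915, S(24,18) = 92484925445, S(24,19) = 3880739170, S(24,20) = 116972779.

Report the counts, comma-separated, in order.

1343731795378830, 107025546101760, 6433839018750, 290622864675

@25  (25,16):20677182465555·16+195820242247080→526655161695960, (25,17):1610949936915·17+20677182465555→48063331393110, (25,18):92484925445·18+1610949936915→3275678594925, (25,19):3880739170·19+92484925445→166218969675, (25,20):116972779·20+3880739170→6220194750
@26  (26,17):48063331393110·17+526655161695960→1343731795378830, (26,18):3275678594925·18+48063331393110→107025546101760, (26,19):166218969675·19+3275678594925→6433839018750, (26,20):6220194750·20+166218969675→290622864675
Read S(26,17) = 1343731795378830, S(26,18) = 107025546101760, S(26,19) = 6433839018750, S(26,20) = 290622864675.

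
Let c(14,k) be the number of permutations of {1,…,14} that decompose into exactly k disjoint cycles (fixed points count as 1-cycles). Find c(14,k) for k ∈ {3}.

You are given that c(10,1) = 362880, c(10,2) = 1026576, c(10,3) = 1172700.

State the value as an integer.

26596717056

row 11: T[11][1]=10·362880+0=3628800  T[11][2]=10·1026576+362880=10628640  T[11][3]=10·1172700+1026576=12753576
row 12: T[12][1]=11·3628800+0=39916800  T[12][2]=11·10628640+3628800=120543840  T[12][3]=11·12753576+10628640=150917976
row 13: T[13][2]=12·120543840+39916800=1486442880  T[13][3]=12·150917976+120543840=1931559552
row 14: T[14][3]=13·1931559552+1486442880=26596717056
Read c(14,3) = 26596717056.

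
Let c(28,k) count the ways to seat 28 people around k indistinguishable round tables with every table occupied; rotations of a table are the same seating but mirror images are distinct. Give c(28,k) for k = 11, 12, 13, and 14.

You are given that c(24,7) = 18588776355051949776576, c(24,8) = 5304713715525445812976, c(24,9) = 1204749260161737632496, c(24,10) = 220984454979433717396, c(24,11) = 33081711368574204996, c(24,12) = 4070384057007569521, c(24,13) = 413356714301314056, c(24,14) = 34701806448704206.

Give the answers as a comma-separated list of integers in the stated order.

[25] T[25,8]:24*5304713715525445812976+18588776355051949776576=145901905527662649288000 · T[25,9]:24*1204749260161737632496+5304713715525445812976=34218695959407148992880 · T[25,10]:24*220984454979433717396+1204749260161737632496=6508376179668146850000 · T[25,11]:24*33081711368574204996+220984454979433717396=1014945527825214637300 · T[25,12]:24*4070384057007569521+33081711368574204996=130770928736755873500 · T[25,13]:24*413356714301314056+4070384057007569521=13990945200239106865 · T[25,14]:24*34701806448704206+413356714301314056=1246200069070215000
[26] T[26,9]:25*34218695959407148992880+145901905527662649288000=1001369304512841374110000 · T[26,10]:25*6508376179668146850000+34218695959407148992880=196928100451110820242880 · T[26,11]:25*1014945527825214637300+6508376179668146850000=31882014375298512782500 · T[26,12]:25*130770928736755873500+1014945527825214637300=4284218746244111474800 · T[26,13]:25*13990945200239106865+130770928736755873500=480544558742733545125 · T[26,14]:25*1246200069070215000+13990945200239106865=45145946926994481865
[27] T[27,10]:26*196928100451110820242880+1001369304512841374110000=6121499916241722700424880 · T[27,11]:26*31882014375298512782500+196928100451110820242880=1025860474208872152587880 · T[27,12]:26*4284218746244111474800+31882014375298512782500=143271701777645411127300 · T[27,13]:26*480544558742733545125+4284218746244111474800=16778377273555183648050 · T[27,14]:26*45145946926994481865+480544558742733545125=1654339178844590073615
[28] T[28,11]:27*1025860474208872152587880+6121499916241722700424880=33819732719881270820297640 · T[28,12]:27*143271701777645411127300+1025860474208872152587880=4894196422205298253024980 · T[28,13]:27*16778377273555183648050+143271701777645411127300=596287888163635369624650 · T[28,14]:27*1654339178844590073615+16778377273555183648050=61445535102359115635655
Read c(28,11) = 33819732719881270820297640, c(28,12) = 4894196422205298253024980, c(28,13) = 596287888163635369624650, c(28,14) = 61445535102359115635655.

33819732719881270820297640, 4894196422205298253024980, 596287888163635369624650, 61445535102359115635655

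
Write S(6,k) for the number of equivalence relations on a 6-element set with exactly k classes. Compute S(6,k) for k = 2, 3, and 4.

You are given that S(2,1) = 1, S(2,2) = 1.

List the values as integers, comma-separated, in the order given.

@3  (3,1):1·1+0→1, (3,2):1·2+1→3, (3,3):0·3+1→1
@4  (4,1):1·1+0→1, (4,2):3·2+1→7, (4,3):1·3+3→6, (4,4):0·4+1→1
@5  (5,1):1·1+0→1, (5,2):7·2+1→15, (5,3):6·3+7→25, (5,4):1·4+6→10
@6  (6,2):15·2+1→31, (6,3):25·3+15→90, (6,4):10·4+25→65
Read S(6,2) = 31, S(6,3) = 90, S(6,4) = 65.

31, 90, 65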